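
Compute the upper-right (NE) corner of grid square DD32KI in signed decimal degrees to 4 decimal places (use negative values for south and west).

-57.6250, -113.0833

Field D=3, D=3: +3·20° lon, +3·10° lat → SW at lon -120°, lat -60°.
Square 3, 2: +3·2° lon, +2·1° lat → SW at lon -114°, lat -58°.
Subsquare k=10, i=8: +10·0.0833333° lon, +8·0.0416667° lat → SW at lon -113.167°, lat -57.6667°.
Cell spans 0.0833333° lon × 0.0416667° lat. NE corner is SW corner plus one full cell.
latitude -57.6250, longitude -113.0833.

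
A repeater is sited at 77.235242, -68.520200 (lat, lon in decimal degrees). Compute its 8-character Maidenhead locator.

Add 180° to longitude and 90° to latitude: 111.47980, 167.23524.
Field (20°×10°, letters A–R): 111.47980/20 → 5 → F, 167.23524/10 → 16 → Q; chars FQ.
Square (2°×1°, digits 0–9): 11.47980/2 → 5, 7.23524/1 → 7; chars 57.
Subsquare (5′×2.5′, letters a–x): 1.47980/0.0833333 → 17 → r, 0.23524/0.0416667 → 5 → f; chars rf.
Extended square (30″×15″, digits 0–9): 0.06313/0.00833333 → 7, 0.02691/0.00416667 → 6; chars 76.

FQ57rf76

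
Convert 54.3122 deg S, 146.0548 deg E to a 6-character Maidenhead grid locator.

QD35aq

Offset from 180°W / 90°S: lon 326.0548°, lat 35.6878°.
Field: lon ⌊326.0548/20⌋ = 16 → Q; lat ⌊35.6878/10⌋ = 3 → D.
Square: lon ⌊6.0548/2⌋ = 3; lat ⌊5.6878/1⌋ = 5.
Subsquare: lon ⌊0.0548/0.0833333⌋ = 0 → a; lat ⌊0.6878/0.0416667⌋ = 16 → q.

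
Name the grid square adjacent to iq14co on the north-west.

Longitude subsquare c = 2; −1 → 1 = b.
Latitude subsquare o = 14; +1 → 15 = p.

IQ14bp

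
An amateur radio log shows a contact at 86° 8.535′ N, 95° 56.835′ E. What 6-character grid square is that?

NR76xd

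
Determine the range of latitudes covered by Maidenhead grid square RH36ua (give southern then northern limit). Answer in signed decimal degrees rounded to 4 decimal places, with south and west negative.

-14.0000, -13.9583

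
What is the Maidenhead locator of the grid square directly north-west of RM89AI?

RM79xj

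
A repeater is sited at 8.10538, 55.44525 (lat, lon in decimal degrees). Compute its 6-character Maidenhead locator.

LJ78rc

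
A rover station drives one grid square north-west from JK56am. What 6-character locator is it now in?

Longitude subsquare a = 0; −1 → -1, wraps to 23 = x, carry into square.
Longitude square 5; −1 → 4.
Latitude subsquare m = 12; +1 → 13 = n.

JK46xn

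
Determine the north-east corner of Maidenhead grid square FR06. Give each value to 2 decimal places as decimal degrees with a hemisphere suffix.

87.00° N, 78.00° W

Field F=5, R=17: +5·20° lon, +17·10° lat → SW at lon -80°, lat 80°.
Square 0, 6: +0·2° lon, +6·1° lat → SW at lon -80°, lat 86°.
Cell spans 2° lon × 1° lat. NE corner is SW corner plus one full cell.
latitude 87.00° N, longitude 78.00° W.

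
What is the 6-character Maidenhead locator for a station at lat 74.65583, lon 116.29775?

Shift to the Maidenhead origin (180°W, 90°S): lon 296.2978, lat 164.6558.
Field (20°×10°, letters A–R): 296.2978/20 → 14 → O, 164.6558/10 → 16 → Q; chars OQ.
Square (2°×1°, digits 0–9): 16.2978/2 → 8, 4.6558/1 → 4; chars 84.
Subsquare (5′×2.5′, letters a–x): 0.2978/0.0833333 → 3 → d, 0.6558/0.0416667 → 15 → p; chars dp.

OQ84dp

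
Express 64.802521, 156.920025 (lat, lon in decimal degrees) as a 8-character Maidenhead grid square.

Shift to the Maidenhead origin (180°W, 90°S): lon 336.92003, lat 154.80252.
Field: lon ⌊336.92003/20⌋ = 16 → Q; lat ⌊154.80252/10⌋ = 15 → P.
Square: lon ⌊16.92003/2⌋ = 8; lat ⌊4.80252/1⌋ = 4.
Subsquare: lon ⌊0.92003/0.0833333⌋ = 11 → l; lat ⌊0.80252/0.0416667⌋ = 19 → t.
Extended square: lon ⌊0.00336/0.00833333⌋ = 0; lat ⌊0.01085/0.00416667⌋ = 2.

QP84lt02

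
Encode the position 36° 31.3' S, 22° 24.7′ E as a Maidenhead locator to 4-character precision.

KF13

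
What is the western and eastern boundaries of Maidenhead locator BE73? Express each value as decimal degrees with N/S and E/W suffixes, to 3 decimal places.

146.000° W, 144.000° W

Field B=1, E=4: +1·20° lon, +4·10° lat → SW at lon -160°, lat -50°.
Square 7, 3: +7·2° lon, +3·1° lat → SW at lon -146°, lat -47°.
Cell spans 2° lon × 1° lat.
west 146.000° W, east 144.000° W.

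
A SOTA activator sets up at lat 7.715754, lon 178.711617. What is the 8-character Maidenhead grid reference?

RJ97ir51

Add 180° to longitude and 90° to latitude: 358.71162, 97.71575.
Field: 358.71162/20 → 17 → R, 97.71575/10 → 9 → J; chars RJ.
Square: 18.71162/2 → 9, 7.71575/1 → 7; chars 97.
Subsquare: 0.71162/0.0833333 → 8 → i, 0.71575/0.0416667 → 17 → r; chars ir.
Extended square: 0.04495/0.00833333 → 5, 0.00742/0.00416667 → 1; chars 51.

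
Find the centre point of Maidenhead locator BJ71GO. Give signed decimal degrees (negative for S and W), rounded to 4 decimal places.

Field B=1, J=9: +1·20° lon, +9·10° lat → SW at lon -160°, lat 0°.
Square 7, 1: +7·2° lon, +1·1° lat → SW at lon -146°, lat 1°.
Subsquare g=6, o=14: +6·0.0833333° lon, +14·0.0416667° lat → SW at lon -145.5°, lat 1.58333°.
Cell spans 0.0833333° lon × 0.0416667° lat. Centre is SW corner plus half of each.
latitude 1.6042, longitude -145.4583.

1.6042, -145.4583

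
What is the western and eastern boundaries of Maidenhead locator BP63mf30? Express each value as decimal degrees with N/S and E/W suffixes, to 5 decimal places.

146.97500° W, 146.96667° W

Field B=1, P=15: +1·20° lon, +15·10° lat → SW at lon -160°, lat 60°.
Square 6, 3: +6·2° lon, +3·1° lat → SW at lon -148°, lat 63°.
Subsquare m=12, f=5: +12·0.0833333° lon, +5·0.0416667° lat → SW at lon -147°, lat 63.2083°.
Extended square 3, 0: +3·0.00833333° lon, +0·0.00416667° lat → SW at lon -146.975°, lat 63.2083°.
Cell spans 0.00833333° lon × 0.00416667° lat.
west 146.97500° W, east 146.96667° W.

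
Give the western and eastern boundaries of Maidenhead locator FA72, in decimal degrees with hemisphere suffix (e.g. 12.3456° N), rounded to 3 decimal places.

66.000° W, 64.000° W

Field F=5, A=0: +5·20° lon, +0·10° lat → SW at lon -80°, lat -90°.
Square 7, 2: +7·2° lon, +2·1° lat → SW at lon -66°, lat -88°.
Cell spans 2° lon × 1° lat.
west 66.000° W, east 64.000° W.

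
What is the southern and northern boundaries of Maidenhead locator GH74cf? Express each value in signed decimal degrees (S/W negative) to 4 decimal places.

-15.7917, -15.7500

Field G=6, H=7: +6·20° lon, +7·10° lat → SW at lon -60°, lat -20°.
Square 7, 4: +7·2° lon, +4·1° lat → SW at lon -46°, lat -16°.
Subsquare c=2, f=5: +2·0.0833333° lon, +5·0.0416667° lat → SW at lon -45.8333°, lat -15.7917°.
Cell spans 0.0833333° lon × 0.0416667° lat.
south -15.7917, north -15.7500.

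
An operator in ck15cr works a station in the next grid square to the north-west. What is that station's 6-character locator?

CK15bs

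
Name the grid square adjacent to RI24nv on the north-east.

Longitude subsquare n = 13; +1 → 14 = o.
Latitude subsquare v = 21; +1 → 22 = w.

RI24ow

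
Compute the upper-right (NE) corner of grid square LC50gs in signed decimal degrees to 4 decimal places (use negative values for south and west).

Field L=11, C=2: +11·20° lon, +2·10° lat → SW at lon 40°, lat -70°.
Square 5, 0: +5·2° lon, +0·1° lat → SW at lon 50°, lat -70°.
Subsquare g=6, s=18: +6·0.0833333° lon, +18·0.0416667° lat → SW at lon 50.5°, lat -69.25°.
Cell spans 0.0833333° lon × 0.0416667° lat. NE corner is SW corner plus one full cell.
latitude -69.2083, longitude 50.5833.

-69.2083, 50.5833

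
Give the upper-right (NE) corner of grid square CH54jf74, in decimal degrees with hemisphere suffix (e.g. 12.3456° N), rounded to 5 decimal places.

Field C=2, H=7: +2·20° lon, +7·10° lat → SW at lon -140°, lat -20°.
Square 5, 4: +5·2° lon, +4·1° lat → SW at lon -130°, lat -16°.
Subsquare j=9, f=5: +9·0.0833333° lon, +5·0.0416667° lat → SW at lon -129.25°, lat -15.7917°.
Extended square 7, 4: +7·0.00833333° lon, +4·0.00416667° lat → SW at lon -129.192°, lat -15.775°.
Cell spans 0.00833333° lon × 0.00416667° lat. NE corner is SW corner plus one full cell.
latitude 15.77083° S, longitude 129.18333° W.

15.77083° S, 129.18333° W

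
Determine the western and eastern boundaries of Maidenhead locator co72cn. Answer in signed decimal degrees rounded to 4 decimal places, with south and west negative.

Field C=2, O=14: +2·20° lon, +14·10° lat → SW at lon -140°, lat 50°.
Square 7, 2: +7·2° lon, +2·1° lat → SW at lon -126°, lat 52°.
Subsquare c=2, n=13: +2·0.0833333° lon, +13·0.0416667° lat → SW at lon -125.833°, lat 52.5417°.
Cell spans 0.0833333° lon × 0.0416667° lat.
west -125.8333, east -125.7500.

-125.8333, -125.7500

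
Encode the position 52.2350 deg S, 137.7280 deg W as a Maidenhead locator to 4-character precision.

Offset from 180°W / 90°S: lon 42.27°, lat 37.77°.
Field: lon ⌊42.27/20⌋ = 2 → C; lat ⌊37.77/10⌋ = 3 → D.
Square: lon ⌊2.27/2⌋ = 1; lat ⌊7.77/1⌋ = 7.

CD17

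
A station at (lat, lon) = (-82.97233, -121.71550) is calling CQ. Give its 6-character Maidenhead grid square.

CA97da

Offset from 180°W / 90°S: lon 58.2845°, lat 7.0277°.
Field (20°×10°, letters A–R): 58.2845/20 → 2 → C, 7.0277/10 → 0 → A; chars CA.
Square (2°×1°, digits 0–9): 18.2845/2 → 9, 7.0277/1 → 7; chars 97.
Subsquare (5′×2.5′, letters a–x): 0.2845/0.0833333 → 3 → d, 0.0277/0.0416667 → 0 → a; chars da.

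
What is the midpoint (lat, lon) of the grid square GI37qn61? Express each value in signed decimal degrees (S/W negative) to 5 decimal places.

-2.45208, -52.61250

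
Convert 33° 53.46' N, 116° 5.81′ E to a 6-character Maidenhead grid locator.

OM83bv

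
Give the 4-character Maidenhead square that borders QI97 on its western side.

Longitude square 9; −1 → 8.
The latitude characters are unchanged.

QI87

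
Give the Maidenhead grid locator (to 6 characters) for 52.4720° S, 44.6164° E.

Shift to the Maidenhead origin (180°W, 90°S): lon 224.6164, lat 37.5280.
Field: lon ⌊224.6164/20⌋ = 11 → L; lat ⌊37.5280/10⌋ = 3 → D.
Square: lon ⌊4.6164/2⌋ = 2; lat ⌊7.5280/1⌋ = 7.
Subsquare: lon ⌊0.6164/0.0833333⌋ = 7 → h; lat ⌊0.5280/0.0416667⌋ = 12 → m.

LD27hm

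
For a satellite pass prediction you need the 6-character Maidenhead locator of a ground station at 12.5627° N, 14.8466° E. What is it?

JK72kn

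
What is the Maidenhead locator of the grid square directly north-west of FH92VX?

FH93ua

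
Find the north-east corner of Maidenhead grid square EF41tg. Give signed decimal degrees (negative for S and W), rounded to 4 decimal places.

-38.7083, -90.3333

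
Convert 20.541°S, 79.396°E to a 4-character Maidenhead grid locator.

Shift to the Maidenhead origin (180°W, 90°S): lon 259.40, lat 69.46.
Field: 259.40/20 → 12 → M, 69.46/10 → 6 → G; chars MG.
Square: 19.40/2 → 9, 9.46/1 → 9; chars 99.

MG99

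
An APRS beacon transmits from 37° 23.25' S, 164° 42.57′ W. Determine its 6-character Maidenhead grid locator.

AF72po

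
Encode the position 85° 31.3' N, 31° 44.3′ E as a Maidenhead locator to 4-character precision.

Shift to the Maidenhead origin (180°W, 90°S): lon 211.74, lat 175.52.
Field (20°×10°, letters A–R): lon ⌊211.74/20⌋ = 10 → K; lat ⌊175.52/10⌋ = 17 → R.
Square (2°×1°, digits 0–9): lon ⌊11.74/2⌋ = 5; lat ⌊5.52/1⌋ = 5.

KR55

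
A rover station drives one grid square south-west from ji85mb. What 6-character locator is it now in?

Longitude subsquare m = 12; −1 → 11 = l.
Latitude subsquare b = 1; −1 → 0 = a.

JI85la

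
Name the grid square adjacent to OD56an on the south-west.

OD46xm

Longitude subsquare a = 0; −1 → -1, wraps to 23 = x, carry into square.
Longitude square 5; −1 → 4.
Latitude subsquare n = 13; −1 → 12 = m.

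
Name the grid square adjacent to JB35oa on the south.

Latitude subsquare a = 0; −1 → -1, wraps to 23 = x, carry into square.
Latitude square 5; −1 → 4.
The longitude characters are unchanged.

JB34ox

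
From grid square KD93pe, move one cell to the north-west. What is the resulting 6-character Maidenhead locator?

Longitude subsquare p = 15; −1 → 14 = o.
Latitude subsquare e = 4; +1 → 5 = f.

KD93of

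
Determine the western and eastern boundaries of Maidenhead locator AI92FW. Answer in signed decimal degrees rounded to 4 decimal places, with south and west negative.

-161.5833, -161.5000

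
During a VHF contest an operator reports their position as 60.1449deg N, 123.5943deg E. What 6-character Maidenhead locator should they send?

PP10td

Shift to the Maidenhead origin (180°W, 90°S): lon 303.5943, lat 150.1449.
Field: lon ⌊303.5943/20⌋ = 15 → P; lat ⌊150.1449/10⌋ = 15 → P.
Square: lon ⌊3.5943/2⌋ = 1; lat ⌊0.1449/1⌋ = 0.
Subsquare: lon ⌊1.5943/0.0833333⌋ = 19 → t; lat ⌊0.1449/0.0416667⌋ = 3 → d.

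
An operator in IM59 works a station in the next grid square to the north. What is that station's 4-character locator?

Latitude square 9; +1 → 10, wraps to 0, carry into field.
Latitude field M = 12; +1 → 13 = N.
The longitude characters are unchanged.

IN50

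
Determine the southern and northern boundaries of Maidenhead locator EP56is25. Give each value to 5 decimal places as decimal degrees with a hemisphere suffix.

66.77083° N, 66.77500° N

Field E=4, P=15: +4·20° lon, +15·10° lat → SW at lon -100°, lat 60°.
Square 5, 6: +5·2° lon, +6·1° lat → SW at lon -90°, lat 66°.
Subsquare i=8, s=18: +8·0.0833333° lon, +18·0.0416667° lat → SW at lon -89.3333°, lat 66.75°.
Extended square 2, 5: +2·0.00833333° lon, +5·0.00416667° lat → SW at lon -89.3167°, lat 66.7708°.
Cell spans 0.00833333° lon × 0.00416667° lat.
south 66.77083° N, north 66.77500° N.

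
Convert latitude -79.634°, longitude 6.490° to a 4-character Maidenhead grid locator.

JB30

Offset from 180°W / 90°S: lon 186.49°, lat 10.37°.
Field (20°×10°, letters A–R): 186.49/20 → 9 → J, 10.37/10 → 1 → B; chars JB.
Square (2°×1°, digits 0–9): 6.49/2 → 3, 0.37/1 → 0; chars 30.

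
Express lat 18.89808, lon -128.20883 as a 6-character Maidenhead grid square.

CK58vv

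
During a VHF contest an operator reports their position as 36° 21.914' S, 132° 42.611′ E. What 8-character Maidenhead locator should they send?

Offset from 180°W / 90°S: lon 312.71018°, lat 53.63477°.
Field: lon ⌊312.71018/20⌋ = 15 → P; lat ⌊53.63477/10⌋ = 5 → F.
Square: lon ⌊12.71018/2⌋ = 6; lat ⌊3.63477/1⌋ = 3.
Subsquare: lon ⌊0.71018/0.0833333⌋ = 8 → i; lat ⌊0.63477/0.0416667⌋ = 15 → p.
Extended square: lon ⌊0.04352/0.00833333⌋ = 5; lat ⌊0.00977/0.00416667⌋ = 2.

PF63ip52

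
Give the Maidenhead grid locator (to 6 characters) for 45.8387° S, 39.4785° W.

HE04gd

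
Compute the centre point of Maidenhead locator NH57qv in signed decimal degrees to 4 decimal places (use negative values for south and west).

-12.1042, 91.3750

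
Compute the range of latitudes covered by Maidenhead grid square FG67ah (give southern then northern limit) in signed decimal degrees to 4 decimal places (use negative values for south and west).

Field F=5, G=6: +5·20° lon, +6·10° lat → SW at lon -80°, lat -30°.
Square 6, 7: +6·2° lon, +7·1° lat → SW at lon -68°, lat -23°.
Subsquare a=0, h=7: +0·0.0833333° lon, +7·0.0416667° lat → SW at lon -68°, lat -22.7083°.
Cell spans 0.0833333° lon × 0.0416667° lat.
south -22.7083, north -22.6667.

-22.7083, -22.6667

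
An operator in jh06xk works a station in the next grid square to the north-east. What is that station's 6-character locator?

Longitude subsquare x = 23; +1 → 24, wraps to 0 = a, carry into square.
Longitude square 0; +1 → 1.
Latitude subsquare k = 10; +1 → 11 = l.

JH16al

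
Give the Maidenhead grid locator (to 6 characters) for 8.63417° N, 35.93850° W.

HJ28ap

Add 180° to longitude and 90° to latitude: 144.0615, 98.6342.
Field (20°×10°, letters A–R): 144.0615/20 → 7 → H, 98.6342/10 → 9 → J; chars HJ.
Square (2°×1°, digits 0–9): 4.0615/2 → 2, 8.6342/1 → 8; chars 28.
Subsquare (5′×2.5′, letters a–x): 0.0615/0.0833333 → 0 → a, 0.6342/0.0416667 → 15 → p; chars ap.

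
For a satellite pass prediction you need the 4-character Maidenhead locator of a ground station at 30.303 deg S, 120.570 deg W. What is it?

Shift to the Maidenhead origin (180°W, 90°S): lon 59.43, lat 59.70.
Field (20°×10°, letters A–R): lon ⌊59.43/20⌋ = 2 → C; lat ⌊59.70/10⌋ = 5 → F.
Square (2°×1°, digits 0–9): lon ⌊19.43/2⌋ = 9; lat ⌊9.70/1⌋ = 9.

CF99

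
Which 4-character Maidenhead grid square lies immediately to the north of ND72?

Latitude square 2; +1 → 3.
The longitude characters are unchanged.

ND73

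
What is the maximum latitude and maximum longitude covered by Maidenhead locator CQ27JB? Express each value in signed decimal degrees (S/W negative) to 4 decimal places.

77.0833, -135.1667

Field C=2, Q=16: +2·20° lon, +16·10° lat → SW at lon -140°, lat 70°.
Square 2, 7: +2·2° lon, +7·1° lat → SW at lon -136°, lat 77°.
Subsquare j=9, b=1: +9·0.0833333° lon, +1·0.0416667° lat → SW at lon -135.25°, lat 77.0417°.
Cell spans 0.0833333° lon × 0.0416667° lat. NE corner is SW corner plus one full cell.
latitude 77.0833, longitude -135.1667.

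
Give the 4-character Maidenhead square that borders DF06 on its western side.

CF96

Longitude square 0; −1 → -1, wraps to 9, carry into field.
Longitude field D = 3; −1 → 2 = C.
The latitude characters are unchanged.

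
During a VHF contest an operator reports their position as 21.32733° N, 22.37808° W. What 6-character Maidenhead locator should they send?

HL81th

Add 180° to longitude and 90° to latitude: 157.6219, 111.3273.
Field: lon ⌊157.6219/20⌋ = 7 → H; lat ⌊111.3273/10⌋ = 11 → L.
Square: lon ⌊17.6219/2⌋ = 8; lat ⌊1.3273/1⌋ = 1.
Subsquare: lon ⌊1.6219/0.0833333⌋ = 19 → t; lat ⌊0.3273/0.0416667⌋ = 7 → h.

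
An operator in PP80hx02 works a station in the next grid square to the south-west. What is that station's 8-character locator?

PP80gx91

Longitude extended square 0; −1 → -1, wraps to 9, carry into subsquare.
Longitude subsquare h = 7; −1 → 6 = g.
Latitude extended square 2; −1 → 1.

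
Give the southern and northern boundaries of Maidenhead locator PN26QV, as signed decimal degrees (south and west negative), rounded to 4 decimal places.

Field P=15, N=13: +15·20° lon, +13·10° lat → SW at lon 120°, lat 40°.
Square 2, 6: +2·2° lon, +6·1° lat → SW at lon 124°, lat 46°.
Subsquare q=16, v=21: +16·0.0833333° lon, +21·0.0416667° lat → SW at lon 125.333°, lat 46.875°.
Cell spans 0.0833333° lon × 0.0416667° lat.
south 46.8750, north 46.9167.

46.8750, 46.9167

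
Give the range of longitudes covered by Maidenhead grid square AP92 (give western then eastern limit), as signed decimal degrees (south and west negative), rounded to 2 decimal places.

-162.00, -160.00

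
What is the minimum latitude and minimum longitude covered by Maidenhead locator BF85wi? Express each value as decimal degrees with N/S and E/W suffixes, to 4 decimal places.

34.6667° S, 142.1667° W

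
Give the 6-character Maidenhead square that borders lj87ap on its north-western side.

Longitude subsquare a = 0; −1 → -1, wraps to 23 = x, carry into square.
Longitude square 8; −1 → 7.
Latitude subsquare p = 15; +1 → 16 = q.

LJ77xq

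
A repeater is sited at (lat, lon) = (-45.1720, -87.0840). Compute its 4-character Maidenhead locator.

EE64

Shift to the Maidenhead origin (180°W, 90°S): lon 92.92, lat 44.83.
Field: 92.92/20 → 4 → E, 44.83/10 → 4 → E; chars EE.
Square: 12.92/2 → 6, 4.83/1 → 4; chars 64.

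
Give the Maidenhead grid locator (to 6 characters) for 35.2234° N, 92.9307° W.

EM35mf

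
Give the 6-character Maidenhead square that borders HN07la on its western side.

HN07ka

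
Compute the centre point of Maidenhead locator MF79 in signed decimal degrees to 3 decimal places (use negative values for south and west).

-30.500, 75.000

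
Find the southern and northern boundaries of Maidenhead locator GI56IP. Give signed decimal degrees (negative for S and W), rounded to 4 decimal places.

-3.3750, -3.3333

Field G=6, I=8: +6·20° lon, +8·10° lat → SW at lon -60°, lat -10°.
Square 5, 6: +5·2° lon, +6·1° lat → SW at lon -50°, lat -4°.
Subsquare i=8, p=15: +8·0.0833333° lon, +15·0.0416667° lat → SW at lon -49.3333°, lat -3.375°.
Cell spans 0.0833333° lon × 0.0416667° lat.
south -3.3750, north -3.3333.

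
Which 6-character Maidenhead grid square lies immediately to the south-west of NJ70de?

Longitude subsquare d = 3; −1 → 2 = c.
Latitude subsquare e = 4; −1 → 3 = d.

NJ70cd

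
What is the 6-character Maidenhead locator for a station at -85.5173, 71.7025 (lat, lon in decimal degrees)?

MA54ul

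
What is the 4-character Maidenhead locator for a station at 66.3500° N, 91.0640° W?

Offset from 180°W / 90°S: lon 88.94°, lat 156.35°.
Field: 88.94/20 → 4 → E, 156.35/10 → 15 → P; chars EP.
Square: 8.94/2 → 4, 6.35/1 → 6; chars 46.

EP46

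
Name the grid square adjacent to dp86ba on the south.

DP85bx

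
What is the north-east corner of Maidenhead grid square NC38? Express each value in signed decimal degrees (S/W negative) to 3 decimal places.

Field N=13, C=2: +13·20° lon, +2·10° lat → SW at lon 80°, lat -70°.
Square 3, 8: +3·2° lon, +8·1° lat → SW at lon 86°, lat -62°.
Cell spans 2° lon × 1° lat. NE corner is SW corner plus one full cell.
latitude -61.000, longitude 88.000.

-61.000, 88.000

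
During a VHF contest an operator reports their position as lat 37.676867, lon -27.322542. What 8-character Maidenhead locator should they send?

HM67iq12

Offset from 180°W / 90°S: lon 152.67746°, lat 127.67687°.
Field: lon ⌊152.67746/20⌋ = 7 → H; lat ⌊127.67687/10⌋ = 12 → M.
Square: lon ⌊12.67746/2⌋ = 6; lat ⌊7.67687/1⌋ = 7.
Subsquare: lon ⌊0.67746/0.0833333⌋ = 8 → i; lat ⌊0.67687/0.0416667⌋ = 16 → q.
Extended square: lon ⌊0.01079/0.00833333⌋ = 1; lat ⌊0.01020/0.00416667⌋ = 2.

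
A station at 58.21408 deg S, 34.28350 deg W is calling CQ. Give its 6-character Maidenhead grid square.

HD21us

Shift to the Maidenhead origin (180°W, 90°S): lon 145.7165, lat 31.7859.
Field (20°×10°, letters A–R): 145.7165/20 → 7 → H, 31.7859/10 → 3 → D; chars HD.
Square (2°×1°, digits 0–9): 5.7165/2 → 2, 1.7859/1 → 1; chars 21.
Subsquare (5′×2.5′, letters a–x): 1.7165/0.0833333 → 20 → u, 0.7859/0.0416667 → 18 → s; chars us.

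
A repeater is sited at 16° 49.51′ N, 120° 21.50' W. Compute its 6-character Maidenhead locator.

CK96tt

Add 180° to longitude and 90° to latitude: 59.6417, 106.8252.
Field: lon ⌊59.6417/20⌋ = 2 → C; lat ⌊106.8252/10⌋ = 10 → K.
Square: lon ⌊19.6417/2⌋ = 9; lat ⌊6.8252/1⌋ = 6.
Subsquare: lon ⌊1.6417/0.0833333⌋ = 19 → t; lat ⌊0.8252/0.0416667⌋ = 19 → t.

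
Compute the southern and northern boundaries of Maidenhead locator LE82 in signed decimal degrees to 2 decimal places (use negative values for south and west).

-48.00, -47.00

Field L=11, E=4: +11·20° lon, +4·10° lat → SW at lon 40°, lat -50°.
Square 8, 2: +8·2° lon, +2·1° lat → SW at lon 56°, lat -48°.
Cell spans 2° lon × 1° lat.
south -48.00, north -47.00.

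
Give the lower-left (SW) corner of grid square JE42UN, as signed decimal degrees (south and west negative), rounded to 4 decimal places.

Field J=9, E=4: +9·20° lon, +4·10° lat → SW at lon 0°, lat -50°.
Square 4, 2: +4·2° lon, +2·1° lat → SW at lon 8°, lat -48°.
Subsquare u=20, n=13: +20·0.0833333° lon, +13·0.0416667° lat → SW at lon 9.66667°, lat -47.4583°.
latitude -47.4583, longitude 9.6667.

-47.4583, 9.6667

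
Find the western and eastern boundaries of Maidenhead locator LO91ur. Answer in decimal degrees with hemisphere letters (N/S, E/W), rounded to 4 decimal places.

59.6667° E, 59.7500° E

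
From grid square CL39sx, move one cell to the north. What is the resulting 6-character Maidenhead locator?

CM30sa

Latitude subsquare x = 23; +1 → 24, wraps to 0 = a, carry into square.
Latitude square 9; +1 → 10, wraps to 0, carry into field.
Latitude field L = 11; +1 → 12 = M.
The longitude characters are unchanged.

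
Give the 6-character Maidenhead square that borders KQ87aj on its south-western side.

KQ77xi

Longitude subsquare a = 0; −1 → -1, wraps to 23 = x, carry into square.
Longitude square 8; −1 → 7.
Latitude subsquare j = 9; −1 → 8 = i.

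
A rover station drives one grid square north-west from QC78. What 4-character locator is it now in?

QC69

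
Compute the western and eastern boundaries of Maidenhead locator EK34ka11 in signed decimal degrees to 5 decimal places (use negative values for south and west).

-93.15833, -93.15000

Field E=4, K=10: +4·20° lon, +10·10° lat → SW at lon -100°, lat 10°.
Square 3, 4: +3·2° lon, +4·1° lat → SW at lon -94°, lat 14°.
Subsquare k=10, a=0: +10·0.0833333° lon, +0·0.0416667° lat → SW at lon -93.1667°, lat 14°.
Extended square 1, 1: +1·0.00833333° lon, +1·0.00416667° lat → SW at lon -93.1583°, lat 14.0042°.
Cell spans 0.00833333° lon × 0.00416667° lat.
west -93.15833, east -93.15000.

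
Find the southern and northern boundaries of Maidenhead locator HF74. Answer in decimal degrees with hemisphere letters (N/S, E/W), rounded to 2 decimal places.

36.00° S, 35.00° S

Field H=7, F=5: +7·20° lon, +5·10° lat → SW at lon -40°, lat -40°.
Square 7, 4: +7·2° lon, +4·1° lat → SW at lon -26°, lat -36°.
Cell spans 2° lon × 1° lat.
south 36.00° S, north 35.00° S.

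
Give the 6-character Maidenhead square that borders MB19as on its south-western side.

MB09xr

Longitude subsquare a = 0; −1 → -1, wraps to 23 = x, carry into square.
Longitude square 1; −1 → 0.
Latitude subsquare s = 18; −1 → 17 = r.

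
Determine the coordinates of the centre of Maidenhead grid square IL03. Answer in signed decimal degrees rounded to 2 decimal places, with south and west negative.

Field I=8, L=11: +8·20° lon, +11·10° lat → SW at lon -20°, lat 20°.
Square 0, 3: +0·2° lon, +3·1° lat → SW at lon -20°, lat 23°.
Cell spans 2° lon × 1° lat. Centre is SW corner plus half of each.
latitude 23.50, longitude -19.00.

23.50, -19.00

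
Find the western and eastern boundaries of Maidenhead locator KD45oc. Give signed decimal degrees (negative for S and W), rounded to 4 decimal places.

Field K=10, D=3: +10·20° lon, +3·10° lat → SW at lon 20°, lat -60°.
Square 4, 5: +4·2° lon, +5·1° lat → SW at lon 28°, lat -55°.
Subsquare o=14, c=2: +14·0.0833333° lon, +2·0.0416667° lat → SW at lon 29.1667°, lat -54.9167°.
Cell spans 0.0833333° lon × 0.0416667° lat.
west 29.1667, east 29.2500.

29.1667, 29.2500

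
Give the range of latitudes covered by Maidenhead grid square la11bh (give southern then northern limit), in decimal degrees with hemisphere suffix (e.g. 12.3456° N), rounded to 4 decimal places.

Field L=11, A=0: +11·20° lon, +0·10° lat → SW at lon 40°, lat -90°.
Square 1, 1: +1·2° lon, +1·1° lat → SW at lon 42°, lat -89°.
Subsquare b=1, h=7: +1·0.0833333° lon, +7·0.0416667° lat → SW at lon 42.0833°, lat -88.7083°.
Cell spans 0.0833333° lon × 0.0416667° lat.
south 88.7083° S, north 88.6667° S.

88.7083° S, 88.6667° S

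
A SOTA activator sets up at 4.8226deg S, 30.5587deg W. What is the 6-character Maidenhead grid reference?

Add 180° to longitude and 90° to latitude: 149.4413, 85.1774.
Field: lon ⌊149.4413/20⌋ = 7 → H; lat ⌊85.1774/10⌋ = 8 → I.
Square: lon ⌊9.4413/2⌋ = 4; lat ⌊5.1774/1⌋ = 5.
Subsquare: lon ⌊1.4413/0.0833333⌋ = 17 → r; lat ⌊0.1774/0.0416667⌋ = 4 → e.

HI45re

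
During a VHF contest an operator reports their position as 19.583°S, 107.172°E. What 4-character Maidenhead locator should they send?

Offset from 180°W / 90°S: lon 287.17°, lat 70.42°.
Field: lon ⌊287.17/20⌋ = 14 → O; lat ⌊70.42/10⌋ = 7 → H.
Square: lon ⌊7.17/2⌋ = 3; lat ⌊0.42/1⌋ = 0.

OH30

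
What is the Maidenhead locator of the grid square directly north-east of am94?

BM05

Longitude square 9; +1 → 10, wraps to 0, carry into field.
Longitude field A = 0; +1 → 1 = B.
Latitude square 4; +1 → 5.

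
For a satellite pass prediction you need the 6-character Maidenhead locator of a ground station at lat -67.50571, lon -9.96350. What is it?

IC52al

Shift to the Maidenhead origin (180°W, 90°S): lon 170.0365, lat 22.4943.
Field: lon ⌊170.0365/20⌋ = 8 → I; lat ⌊22.4943/10⌋ = 2 → C.
Square: lon ⌊10.0365/2⌋ = 5; lat ⌊2.4943/1⌋ = 2.
Subsquare: lon ⌊0.0365/0.0833333⌋ = 0 → a; lat ⌊0.4943/0.0416667⌋ = 11 → l.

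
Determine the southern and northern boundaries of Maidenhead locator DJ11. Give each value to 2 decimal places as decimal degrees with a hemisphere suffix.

1.00° N, 2.00° N

Field D=3, J=9: +3·20° lon, +9·10° lat → SW at lon -120°, lat 0°.
Square 1, 1: +1·2° lon, +1·1° lat → SW at lon -118°, lat 1°.
Cell spans 2° lon × 1° lat.
south 1.00° N, north 2.00° N.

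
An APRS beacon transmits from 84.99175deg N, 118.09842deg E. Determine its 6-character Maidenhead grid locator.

Offset from 180°W / 90°S: lon 298.0984°, lat 174.9917°.
Field (20°×10°, letters A–R): 298.0984/20 → 14 → O, 174.9917/10 → 17 → R; chars OR.
Square (2°×1°, digits 0–9): 18.0984/2 → 9, 4.9917/1 → 4; chars 94.
Subsquare (5′×2.5′, letters a–x): 0.0984/0.0833333 → 1 → b, 0.9917/0.0416667 → 23 → x; chars bx.

OR94bx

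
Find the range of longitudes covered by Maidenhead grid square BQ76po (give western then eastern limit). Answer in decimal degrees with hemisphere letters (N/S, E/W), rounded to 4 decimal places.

Field B=1, Q=16: +1·20° lon, +16·10° lat → SW at lon -160°, lat 70°.
Square 7, 6: +7·2° lon, +6·1° lat → SW at lon -146°, lat 76°.
Subsquare p=15, o=14: +15·0.0833333° lon, +14·0.0416667° lat → SW at lon -144.75°, lat 76.5833°.
Cell spans 0.0833333° lon × 0.0416667° lat.
west 144.7500° W, east 144.6667° W.

144.7500° W, 144.6667° W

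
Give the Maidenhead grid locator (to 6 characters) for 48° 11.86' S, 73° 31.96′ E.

Add 180° to longitude and 90° to latitude: 253.5327, 41.8023.
Field (20°×10°, letters A–R): 253.5327/20 → 12 → M, 41.8023/10 → 4 → E; chars ME.
Square (2°×1°, digits 0–9): 13.5327/2 → 6, 1.8023/1 → 1; chars 61.
Subsquare (5′×2.5′, letters a–x): 1.5327/0.0833333 → 18 → s, 0.8023/0.0416667 → 19 → t; chars st.

ME61st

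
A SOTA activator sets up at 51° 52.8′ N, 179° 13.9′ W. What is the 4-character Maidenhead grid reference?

Add 180° to longitude and 90° to latitude: 0.77, 141.88.
Field (20°×10°, letters A–R): 0.77/20 → 0 → A, 141.88/10 → 14 → O; chars AO.
Square (2°×1°, digits 0–9): 0.77/2 → 0, 1.88/1 → 1; chars 01.

AO01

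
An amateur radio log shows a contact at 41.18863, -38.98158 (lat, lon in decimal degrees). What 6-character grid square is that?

HN01me

Add 180° to longitude and 90° to latitude: 141.0184, 131.1886.
Field: 141.0184/20 → 7 → H, 131.1886/10 → 13 → N; chars HN.
Square: 1.0184/2 → 0, 1.1886/1 → 1; chars 01.
Subsquare: 1.0184/0.0833333 → 12 → m, 0.1886/0.0416667 → 4 → e; chars me.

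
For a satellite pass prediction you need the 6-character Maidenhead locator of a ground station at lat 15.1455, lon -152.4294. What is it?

Shift to the Maidenhead origin (180°W, 90°S): lon 27.5706, lat 105.1455.
Field: 27.5706/20 → 1 → B, 105.1455/10 → 10 → K; chars BK.
Square: 7.5706/2 → 3, 5.1455/1 → 5; chars 35.
Subsquare: 1.5706/0.0833333 → 18 → s, 0.1455/0.0416667 → 3 → d; chars sd.

BK35sd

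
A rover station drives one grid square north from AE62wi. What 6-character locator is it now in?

Latitude subsquare i = 8; +1 → 9 = j.
The longitude characters are unchanged.

AE62wj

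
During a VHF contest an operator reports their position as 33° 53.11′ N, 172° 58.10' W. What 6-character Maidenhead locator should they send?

AM33mv

Shift to the Maidenhead origin (180°W, 90°S): lon 7.0317, lat 123.8852.
Field: lon ⌊7.0317/20⌋ = 0 → A; lat ⌊123.8852/10⌋ = 12 → M.
Square: lon ⌊7.0317/2⌋ = 3; lat ⌊3.8852/1⌋ = 3.
Subsquare: lon ⌊1.0317/0.0833333⌋ = 12 → m; lat ⌊0.8852/0.0416667⌋ = 21 → v.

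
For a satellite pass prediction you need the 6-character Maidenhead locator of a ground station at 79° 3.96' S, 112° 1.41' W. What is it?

Offset from 180°W / 90°S: lon 67.9765°, lat 10.9340°.
Field: lon ⌊67.9765/20⌋ = 3 → D; lat ⌊10.9340/10⌋ = 1 → B.
Square: lon ⌊7.9765/2⌋ = 3; lat ⌊0.9340/1⌋ = 0.
Subsquare: lon ⌊1.9765/0.0833333⌋ = 23 → x; lat ⌊0.9340/0.0416667⌋ = 22 → w.

DB30xw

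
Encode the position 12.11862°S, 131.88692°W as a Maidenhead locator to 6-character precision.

CH47bv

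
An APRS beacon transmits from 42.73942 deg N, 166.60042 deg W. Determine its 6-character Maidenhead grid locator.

AN62qr

Shift to the Maidenhead origin (180°W, 90°S): lon 13.3996, lat 132.7394.
Field: 13.3996/20 → 0 → A, 132.7394/10 → 13 → N; chars AN.
Square: 13.3996/2 → 6, 2.7394/1 → 2; chars 62.
Subsquare: 1.3996/0.0833333 → 16 → q, 0.7394/0.0416667 → 17 → r; chars qr.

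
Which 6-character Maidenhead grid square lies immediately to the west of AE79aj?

AE69xj

Longitude subsquare a = 0; −1 → -1, wraps to 23 = x, carry into square.
Longitude square 7; −1 → 6.
The latitude characters are unchanged.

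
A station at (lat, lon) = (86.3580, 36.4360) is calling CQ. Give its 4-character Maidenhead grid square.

KR86

Offset from 180°W / 90°S: lon 216.44°, lat 176.36°.
Field: lon ⌊216.44/20⌋ = 10 → K; lat ⌊176.36/10⌋ = 17 → R.
Square: lon ⌊16.44/2⌋ = 8; lat ⌊6.36/1⌋ = 6.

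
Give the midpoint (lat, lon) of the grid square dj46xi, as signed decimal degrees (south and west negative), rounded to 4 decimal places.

Field D=3, J=9: +3·20° lon, +9·10° lat → SW at lon -120°, lat 0°.
Square 4, 6: +4·2° lon, +6·1° lat → SW at lon -112°, lat 6°.
Subsquare x=23, i=8: +23·0.0833333° lon, +8·0.0416667° lat → SW at lon -110.083°, lat 6.33333°.
Cell spans 0.0833333° lon × 0.0416667° lat. Centre is SW corner plus half of each.
latitude 6.3542, longitude -110.0417.

6.3542, -110.0417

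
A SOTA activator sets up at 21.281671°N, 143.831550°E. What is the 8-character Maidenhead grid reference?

Add 180° to longitude and 90° to latitude: 323.83155, 111.28167.
Field: lon ⌊323.83155/20⌋ = 16 → Q; lat ⌊111.28167/10⌋ = 11 → L.
Square: lon ⌊3.83155/2⌋ = 1; lat ⌊1.28167/1⌋ = 1.
Subsquare: lon ⌊1.83155/0.0833333⌋ = 21 → v; lat ⌊0.28167/0.0416667⌋ = 6 → g.
Extended square: lon ⌊0.08155/0.00833333⌋ = 9; lat ⌊0.03167/0.00416667⌋ = 7.

QL11vg97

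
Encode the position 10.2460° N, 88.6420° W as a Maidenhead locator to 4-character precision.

EK50

Offset from 180°W / 90°S: lon 91.36°, lat 100.25°.
Field: 91.36/20 → 4 → E, 100.25/10 → 10 → K; chars EK.
Square: 11.36/2 → 5, 0.25/1 → 0; chars 50.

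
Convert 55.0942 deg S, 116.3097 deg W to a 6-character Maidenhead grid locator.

Offset from 180°W / 90°S: lon 63.6903°, lat 34.9058°.
Field: 63.6903/20 → 3 → D, 34.9058/10 → 3 → D; chars DD.
Square: 3.6903/2 → 1, 4.9058/1 → 4; chars 14.
Subsquare: 1.6903/0.0833333 → 20 → u, 0.9058/0.0416667 → 21 → v; chars uv.

DD14uv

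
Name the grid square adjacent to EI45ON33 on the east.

EI45on43

Longitude extended square 3; +1 → 4.
The latitude characters are unchanged.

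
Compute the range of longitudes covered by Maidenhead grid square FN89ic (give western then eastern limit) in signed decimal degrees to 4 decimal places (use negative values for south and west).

-63.3333, -63.2500

Field F=5, N=13: +5·20° lon, +13·10° lat → SW at lon -80°, lat 40°.
Square 8, 9: +8·2° lon, +9·1° lat → SW at lon -64°, lat 49°.
Subsquare i=8, c=2: +8·0.0833333° lon, +2·0.0416667° lat → SW at lon -63.3333°, lat 49.0833°.
Cell spans 0.0833333° lon × 0.0416667° lat.
west -63.3333, east -63.2500.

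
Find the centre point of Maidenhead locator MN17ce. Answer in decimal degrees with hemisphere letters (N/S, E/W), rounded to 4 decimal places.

47.1875° N, 62.2083° E

Field M=12, N=13: +12·20° lon, +13·10° lat → SW at lon 60°, lat 40°.
Square 1, 7: +1·2° lon, +7·1° lat → SW at lon 62°, lat 47°.
Subsquare c=2, e=4: +2·0.0833333° lon, +4·0.0416667° lat → SW at lon 62.1667°, lat 47.1667°.
Cell spans 0.0833333° lon × 0.0416667° lat. Centre is SW corner plus half of each.
latitude 47.1875° N, longitude 62.2083° E.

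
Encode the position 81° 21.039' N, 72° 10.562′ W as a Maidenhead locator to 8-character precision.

FR31vi84

Add 180° to longitude and 90° to latitude: 107.82397, 171.35065.
Field: lon ⌊107.82397/20⌋ = 5 → F; lat ⌊171.35065/10⌋ = 17 → R.
Square: lon ⌊7.82397/2⌋ = 3; lat ⌊1.35065/1⌋ = 1.
Subsquare: lon ⌊1.82397/0.0833333⌋ = 21 → v; lat ⌊0.35065/0.0416667⌋ = 8 → i.
Extended square: lon ⌊0.07397/0.00833333⌋ = 8; lat ⌊0.01732/0.00416667⌋ = 4.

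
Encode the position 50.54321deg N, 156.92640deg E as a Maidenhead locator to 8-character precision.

Offset from 180°W / 90°S: lon 336.92640°, lat 140.54321°.
Field: lon ⌊336.92640/20⌋ = 16 → Q; lat ⌊140.54321/10⌋ = 14 → O.
Square: lon ⌊16.92640/2⌋ = 8; lat ⌊0.54321/1⌋ = 0.
Subsquare: lon ⌊0.92640/0.0833333⌋ = 11 → l; lat ⌊0.54321/0.0416667⌋ = 13 → n.
Extended square: lon ⌊0.00973/0.00833333⌋ = 1; lat ⌊0.00154/0.00416667⌋ = 0.

QO80ln10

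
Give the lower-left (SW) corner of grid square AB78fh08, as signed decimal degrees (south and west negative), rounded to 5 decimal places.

Field A=0, B=1: +0·20° lon, +1·10° lat → SW at lon -180°, lat -80°.
Square 7, 8: +7·2° lon, +8·1° lat → SW at lon -166°, lat -72°.
Subsquare f=5, h=7: +5·0.0833333° lon, +7·0.0416667° lat → SW at lon -165.583°, lat -71.7083°.
Extended square 0, 8: +0·0.00833333° lon, +8·0.00416667° lat → SW at lon -165.583°, lat -71.675°.
latitude -71.67500, longitude -165.58333.

-71.67500, -165.58333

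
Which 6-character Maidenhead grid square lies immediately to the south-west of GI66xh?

Longitude subsquare x = 23; −1 → 22 = w.
Latitude subsquare h = 7; −1 → 6 = g.

GI66wg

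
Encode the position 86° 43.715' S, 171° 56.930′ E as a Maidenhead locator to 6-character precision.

RA53xg

Shift to the Maidenhead origin (180°W, 90°S): lon 351.9488, lat 3.2714.
Field: 351.9488/20 → 17 → R, 3.2714/10 → 0 → A; chars RA.
Square: 11.9488/2 → 5, 3.2714/1 → 3; chars 53.
Subsquare: 1.9488/0.0833333 → 23 → x, 0.2714/0.0416667 → 6 → g; chars xg.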